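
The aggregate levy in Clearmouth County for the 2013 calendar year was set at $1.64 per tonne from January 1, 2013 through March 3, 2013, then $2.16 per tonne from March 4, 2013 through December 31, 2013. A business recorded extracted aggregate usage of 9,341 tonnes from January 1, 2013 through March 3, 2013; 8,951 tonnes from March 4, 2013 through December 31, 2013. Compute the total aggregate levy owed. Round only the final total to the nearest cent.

January 1 – March 3, 2013: 9,341 tonnes at $1.64/tonne → $15,319.24
March 4 – December 31, 2013: 8,951 tonnes at $2.16/tonne → $19,334.16

$34,653.40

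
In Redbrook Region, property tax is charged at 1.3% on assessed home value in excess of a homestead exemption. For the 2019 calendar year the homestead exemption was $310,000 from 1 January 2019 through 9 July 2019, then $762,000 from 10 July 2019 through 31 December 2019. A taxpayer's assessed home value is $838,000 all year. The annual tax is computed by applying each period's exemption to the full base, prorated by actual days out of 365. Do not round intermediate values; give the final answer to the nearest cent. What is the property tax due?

$4,046.74

1 January – 9 July 2019: 190 days, exemption $310,000 → ($838,000 − $310,000) × 1.3% × 190/365 = $3,573.0411
10 July – 31 December 2019: 175 days, exemption $762,000 → ($838,000 − $762,000) × 1.3% × 175/365 = $473.6986
Total = $4,046.7397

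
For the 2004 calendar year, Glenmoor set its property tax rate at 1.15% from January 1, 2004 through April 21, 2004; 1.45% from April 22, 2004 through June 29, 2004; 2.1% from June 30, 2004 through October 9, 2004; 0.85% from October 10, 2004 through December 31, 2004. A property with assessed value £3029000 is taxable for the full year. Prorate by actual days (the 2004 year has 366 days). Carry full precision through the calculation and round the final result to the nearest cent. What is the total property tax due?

£42505.31

January 1 – April 21, 2004: 112 days at 1.15% → £3029000 × 1.15% × 112/366 = £10659.4317
April 22 – June 29, 2004: 69 days at 1.45% → £3029000 × 1.45% × 69/366 = £8280.0943
June 30 – October 9, 2004: 102 days at 2.1% → £3029000 × 2.1% × 102/366 = £17727.0984
October 10 – December 31, 2004: 83 days at 0.85% → £3029000 × 0.85% × 83/366 = £5838.6872
Total = £42505.3115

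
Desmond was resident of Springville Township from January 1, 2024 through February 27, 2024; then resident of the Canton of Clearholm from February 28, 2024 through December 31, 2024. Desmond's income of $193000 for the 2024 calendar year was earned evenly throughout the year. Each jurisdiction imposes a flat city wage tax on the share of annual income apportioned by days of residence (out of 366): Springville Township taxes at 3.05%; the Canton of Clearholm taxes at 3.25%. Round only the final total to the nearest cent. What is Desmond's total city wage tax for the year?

$6211.33

Springville Township, January 1 – February 27, 2024: 58 days → $193000 × 3.05% × 58/366 = $932.8333
The Canton of Clearholm, February 28 – December 31, 2024: 308 days → $193000 × 3.25% × 308/366 = $5278.4973
Total = $6211.3306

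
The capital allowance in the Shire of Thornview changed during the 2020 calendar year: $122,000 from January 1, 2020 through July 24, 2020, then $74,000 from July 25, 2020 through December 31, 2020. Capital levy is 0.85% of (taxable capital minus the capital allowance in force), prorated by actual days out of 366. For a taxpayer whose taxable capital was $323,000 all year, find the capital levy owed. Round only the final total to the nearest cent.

January 1 – July 24, 2020: 206 days, exemption $122,000 → ($323,000 − $122,000) × 0.85% × 206/366 = $961.6148
July 25 – December 31, 2020: 160 days, exemption $74,000 → ($323,000 − $74,000) × 0.85% × 160/366 = $925.2459
Total = $1,886.8607

$1,886.86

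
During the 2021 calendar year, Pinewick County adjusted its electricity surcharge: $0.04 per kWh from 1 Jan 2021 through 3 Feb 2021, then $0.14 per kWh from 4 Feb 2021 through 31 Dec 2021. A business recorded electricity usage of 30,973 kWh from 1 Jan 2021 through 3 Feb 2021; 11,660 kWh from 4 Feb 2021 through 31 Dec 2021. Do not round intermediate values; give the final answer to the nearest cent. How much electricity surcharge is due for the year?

1 Jan – 3 Feb 2021: 30,973 kWh at $0.04/kWh → $1,238.92
4 Feb – 31 Dec 2021: 11,660 kWh at $0.14/kWh → $1,632.40

$2,871.32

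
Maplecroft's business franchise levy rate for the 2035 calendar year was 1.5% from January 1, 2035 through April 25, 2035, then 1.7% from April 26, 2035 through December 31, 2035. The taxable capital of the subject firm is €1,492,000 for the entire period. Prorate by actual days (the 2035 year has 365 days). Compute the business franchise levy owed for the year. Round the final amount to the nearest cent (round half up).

€24,423.84

January 1 – April 25, 2035: 115 days at 1.5% → €1,492,000 × 1.5% × 115/365 = €7,051.2329
April 26 – December 31, 2035: 250 days at 1.7% → €1,492,000 × 1.7% × 250/365 = €17,372.6027
Total = €24,423.8356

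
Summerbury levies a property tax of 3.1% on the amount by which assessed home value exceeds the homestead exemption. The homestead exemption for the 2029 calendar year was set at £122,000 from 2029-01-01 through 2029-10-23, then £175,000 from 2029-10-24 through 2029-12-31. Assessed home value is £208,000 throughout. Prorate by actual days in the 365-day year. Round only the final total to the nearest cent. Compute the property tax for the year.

£2,355.41

2029-01-01 to 2029-10-23: 296 days, exemption £122,000 → (£208,000 − £122,000) × 3.1% × 296/365 = £2,162.0164
2029-10-24 to 2029-12-31: 69 days, exemption £175,000 → (£208,000 − £175,000) × 3.1% × 69/365 = £193.3890
Total = £2,355.4055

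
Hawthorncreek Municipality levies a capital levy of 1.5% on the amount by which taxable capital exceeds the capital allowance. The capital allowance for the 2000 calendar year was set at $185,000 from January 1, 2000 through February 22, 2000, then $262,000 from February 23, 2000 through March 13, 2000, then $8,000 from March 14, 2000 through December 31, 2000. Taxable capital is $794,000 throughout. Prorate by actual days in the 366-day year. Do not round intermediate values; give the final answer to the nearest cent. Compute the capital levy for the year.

$11,197.34

January 1 – February 22, 2000: 53 days, exemption $185,000 → ($794,000 − $185,000) × 1.5% × 53/366 = $1,322.8279
February 23 – March 13, 2000: 20 days, exemption $262,000 → ($794,000 − $262,000) × 1.5% × 20/366 = $436.0656
March 14 – December 31, 2000: 293 days, exemption $8,000 → ($794,000 − $8,000) × 1.5% × 293/366 = $9,438.4426
Total = $11,197.3361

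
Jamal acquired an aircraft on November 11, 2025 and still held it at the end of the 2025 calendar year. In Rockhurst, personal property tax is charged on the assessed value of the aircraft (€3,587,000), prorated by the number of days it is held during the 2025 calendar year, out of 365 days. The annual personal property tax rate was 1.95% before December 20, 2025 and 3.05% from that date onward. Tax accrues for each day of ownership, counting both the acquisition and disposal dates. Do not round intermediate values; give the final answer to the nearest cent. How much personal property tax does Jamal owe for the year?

€11,070.56

November 11 – December 19, 2025: 39 days at 1.95% → €3,587,000 × 1.95% × 39/365 = €7,473.7356
December 20 – December 31, 2025: 12 days at 3.05% → €3,587,000 × 3.05% × 12/365 = €3,596.8274
Total = €11,070.5630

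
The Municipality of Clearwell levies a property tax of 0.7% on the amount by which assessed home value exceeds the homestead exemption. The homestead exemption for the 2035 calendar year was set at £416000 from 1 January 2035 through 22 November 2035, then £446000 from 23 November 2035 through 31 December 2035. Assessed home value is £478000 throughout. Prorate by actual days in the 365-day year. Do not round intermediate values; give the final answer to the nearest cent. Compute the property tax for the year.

£411.56

1 January – 22 November 2035: 326 days, exemption £416000 → (£478000 − £416000) × 0.7% × 326/365 = £387.6274
23 November – 31 December 2035: 39 days, exemption £446000 → (£478000 − £446000) × 0.7% × 39/365 = £23.9342
Total = £411.5616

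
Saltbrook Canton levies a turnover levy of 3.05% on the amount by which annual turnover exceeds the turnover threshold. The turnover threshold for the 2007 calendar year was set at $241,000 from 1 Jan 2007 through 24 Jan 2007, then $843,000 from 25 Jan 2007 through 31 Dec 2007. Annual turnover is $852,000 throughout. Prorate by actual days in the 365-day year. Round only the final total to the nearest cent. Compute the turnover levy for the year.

1 Jan – 24 Jan 2007: 24 days, exemption $241,000 → ($852,000 − $241,000) × 3.05% × 24/365 = $1,225.3479
25 Jan – 31 Dec 2007: 341 days, exemption $843,000 → ($852,000 − $843,000) × 3.05% × 341/365 = $256.4507
Total = $1,481.7986

$1,481.80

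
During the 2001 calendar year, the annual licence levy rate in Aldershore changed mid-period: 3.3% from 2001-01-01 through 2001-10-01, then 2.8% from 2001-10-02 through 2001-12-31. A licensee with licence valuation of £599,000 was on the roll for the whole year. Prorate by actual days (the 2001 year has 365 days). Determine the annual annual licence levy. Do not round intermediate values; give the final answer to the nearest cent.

£19,020.30

2001-01-01 to 2001-10-01: 274 days at 3.3% → £599,000 × 3.3% × 274/365 = £14,838.7890
2001-10-02 to 2001-12-31: 91 days at 2.8% → £599,000 × 2.8% × 91/365 = £4,181.5123
Total = £19,020.3014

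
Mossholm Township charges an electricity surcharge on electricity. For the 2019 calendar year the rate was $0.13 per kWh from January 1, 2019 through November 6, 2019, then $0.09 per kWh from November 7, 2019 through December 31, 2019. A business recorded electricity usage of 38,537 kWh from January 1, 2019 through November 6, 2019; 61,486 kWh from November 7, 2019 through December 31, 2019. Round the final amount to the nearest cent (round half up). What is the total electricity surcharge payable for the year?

January 1 – November 6, 2019: 38,537 kWh at $0.13/kWh → $5,009.81
November 7 – December 31, 2019: 61,486 kWh at $0.09/kWh → $5,533.74

$10,543.55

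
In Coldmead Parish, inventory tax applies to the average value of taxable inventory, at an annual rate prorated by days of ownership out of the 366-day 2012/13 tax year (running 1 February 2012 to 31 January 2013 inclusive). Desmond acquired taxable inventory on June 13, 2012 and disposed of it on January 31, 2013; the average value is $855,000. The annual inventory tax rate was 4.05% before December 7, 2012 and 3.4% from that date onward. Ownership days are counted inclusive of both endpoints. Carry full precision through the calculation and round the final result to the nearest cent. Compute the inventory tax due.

$21,193.95

June 13 – December 6, 2012: 177 days at 4.05% → $855,000 × 4.05% × 177/366 = $16,746.0861
December 7, 2012 – January 31, 2013: 56 days at 3.4% → $855,000 × 3.4% × 56/366 = $4,447.8689
Total = $21,193.9549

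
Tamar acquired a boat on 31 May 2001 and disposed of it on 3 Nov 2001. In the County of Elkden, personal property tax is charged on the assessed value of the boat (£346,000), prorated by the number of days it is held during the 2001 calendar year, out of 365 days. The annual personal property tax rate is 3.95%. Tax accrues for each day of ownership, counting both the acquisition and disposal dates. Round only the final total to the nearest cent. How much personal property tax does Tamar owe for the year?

£5,878.68

Days held (31 May – 3 Nov 2001): 157 out of 365
Tax = £346,000 × 3.95% × 157/365 = £5,878.6822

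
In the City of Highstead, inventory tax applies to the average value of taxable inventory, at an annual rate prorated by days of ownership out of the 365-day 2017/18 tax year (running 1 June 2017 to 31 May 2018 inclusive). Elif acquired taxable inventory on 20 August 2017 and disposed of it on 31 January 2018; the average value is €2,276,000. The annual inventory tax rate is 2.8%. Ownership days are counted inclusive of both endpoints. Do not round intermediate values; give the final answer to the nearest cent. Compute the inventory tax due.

€28,808.55

Days held (20 August 2017 – 31 January 2018): 165 out of 365
Tax = €2,276,000 × 2.8% × 165/365 = €28,808.5479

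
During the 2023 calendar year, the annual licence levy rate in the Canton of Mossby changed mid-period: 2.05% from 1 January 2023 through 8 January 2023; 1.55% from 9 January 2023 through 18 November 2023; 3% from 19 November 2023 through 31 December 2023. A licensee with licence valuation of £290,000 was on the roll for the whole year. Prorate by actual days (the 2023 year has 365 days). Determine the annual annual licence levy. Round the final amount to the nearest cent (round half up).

1 January – 8 January 2023: 8 days at 2.05% → £290,000 × 2.05% × 8/365 = £130.3014
9 January – 18 November 2023: 314 days at 1.55% → £290,000 × 1.55% × 314/365 = £3,866.9315
19 November – 31 December 2023: 43 days at 3% → £290,000 × 3% × 43/365 = £1,024.9315
Total = £5,022.1644

£5,022.16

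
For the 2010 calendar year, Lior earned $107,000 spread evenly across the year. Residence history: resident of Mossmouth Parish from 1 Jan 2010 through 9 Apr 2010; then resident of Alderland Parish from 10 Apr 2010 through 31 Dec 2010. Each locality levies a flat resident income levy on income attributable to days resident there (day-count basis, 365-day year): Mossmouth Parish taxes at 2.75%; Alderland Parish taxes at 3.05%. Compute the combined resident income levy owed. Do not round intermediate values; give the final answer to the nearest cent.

$3,176.43

Mossmouth Parish, 1 Jan – 9 Apr 2010: 99 days → $107,000 × 2.75% × 99/365 = $798.1027
Alderland Parish, 10 Apr – 31 Dec 2010: 266 days → $107,000 × 3.05% × 266/365 = $2,378.3315
Total = $3,176.4342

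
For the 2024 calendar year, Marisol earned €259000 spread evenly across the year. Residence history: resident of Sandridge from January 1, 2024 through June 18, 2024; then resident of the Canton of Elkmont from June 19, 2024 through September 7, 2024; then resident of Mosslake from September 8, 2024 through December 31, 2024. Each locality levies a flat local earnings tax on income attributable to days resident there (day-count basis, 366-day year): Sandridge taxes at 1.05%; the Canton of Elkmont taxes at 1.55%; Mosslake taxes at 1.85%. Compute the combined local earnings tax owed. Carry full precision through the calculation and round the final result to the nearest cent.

€3657.14

Sandridge, January 1 – June 18, 2024: 170 days → €259000 × 1.05% × 170/366 = €1263.1557
The Canton of Elkmont, June 19 – September 7, 2024: 81 days → €259000 × 1.55% × 81/366 = €888.4549
Mosslake, September 8 – December 31, 2024: 115 days → €259000 × 1.85% × 115/366 = €1505.5260
Total = €3657.1366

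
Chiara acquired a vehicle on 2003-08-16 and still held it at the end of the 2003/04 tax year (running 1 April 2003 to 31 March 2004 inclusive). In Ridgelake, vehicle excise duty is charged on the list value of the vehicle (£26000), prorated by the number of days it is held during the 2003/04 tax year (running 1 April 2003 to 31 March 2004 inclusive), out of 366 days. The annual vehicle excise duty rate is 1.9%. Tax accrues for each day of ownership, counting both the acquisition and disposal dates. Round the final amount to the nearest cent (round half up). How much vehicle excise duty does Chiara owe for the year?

Days held (2003-08-16 to 2004-03-31): 229 out of 366
Tax = £26000 × 1.9% × 229/366 = £309.0874

£309.09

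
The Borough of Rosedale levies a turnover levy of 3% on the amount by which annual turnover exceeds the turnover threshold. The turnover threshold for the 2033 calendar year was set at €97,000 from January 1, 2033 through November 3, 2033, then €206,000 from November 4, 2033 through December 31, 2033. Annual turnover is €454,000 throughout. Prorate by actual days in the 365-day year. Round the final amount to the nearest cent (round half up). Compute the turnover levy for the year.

January 1 – November 3, 2033: 307 days, exemption €97,000 → (€454,000 − €97,000) × 3% × 307/365 = €9,008.1370
November 4 – December 31, 2033: 58 days, exemption €206,000 → (€454,000 − €206,000) × 3% × 58/365 = €1,182.2466
Total = €10,190.3836

€10,190.38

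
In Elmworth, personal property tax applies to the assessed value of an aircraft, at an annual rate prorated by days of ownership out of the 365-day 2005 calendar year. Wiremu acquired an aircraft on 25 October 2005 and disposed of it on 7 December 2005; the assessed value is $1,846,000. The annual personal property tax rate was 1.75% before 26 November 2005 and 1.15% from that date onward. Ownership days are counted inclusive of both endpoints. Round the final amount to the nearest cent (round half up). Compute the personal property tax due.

$3,530.16

25 October – 25 November 2005: 32 days at 1.75% → $1,846,000 × 1.75% × 32/365 = $2,832.2192
26 November – 7 December 2005: 12 days at 1.15% → $1,846,000 × 1.15% × 12/365 = $697.9397
Total = $3,530.1589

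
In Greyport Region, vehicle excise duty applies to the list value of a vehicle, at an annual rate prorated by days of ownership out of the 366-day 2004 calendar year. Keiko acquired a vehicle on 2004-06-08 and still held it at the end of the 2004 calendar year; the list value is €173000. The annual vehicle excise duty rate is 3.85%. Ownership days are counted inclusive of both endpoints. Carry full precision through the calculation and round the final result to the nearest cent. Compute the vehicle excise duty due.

Days held (2004-06-08 to 2004-12-31): 207 out of 366
Tax = €173000 × 3.85% × 207/366 = €3767.0041

€3767.00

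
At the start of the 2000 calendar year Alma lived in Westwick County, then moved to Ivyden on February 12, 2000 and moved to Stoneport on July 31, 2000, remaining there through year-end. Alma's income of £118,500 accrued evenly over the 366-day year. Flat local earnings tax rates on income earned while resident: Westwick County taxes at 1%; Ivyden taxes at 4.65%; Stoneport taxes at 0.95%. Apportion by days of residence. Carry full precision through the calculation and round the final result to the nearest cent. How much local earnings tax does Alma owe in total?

£3,169.07

Westwick County, January 1 – February 11, 2000: 42 days → £118,500 × 1% × 42/366 = £135.9836
Ivyden, February 12 – July 30, 2000: 170 days → £118,500 × 4.65% × 170/366 = £2,559.4057
Stoneport, July 31 – December 31, 2000: 154 days → £118,500 × 0.95% × 154/366 = £473.6762
Total = £3,169.0656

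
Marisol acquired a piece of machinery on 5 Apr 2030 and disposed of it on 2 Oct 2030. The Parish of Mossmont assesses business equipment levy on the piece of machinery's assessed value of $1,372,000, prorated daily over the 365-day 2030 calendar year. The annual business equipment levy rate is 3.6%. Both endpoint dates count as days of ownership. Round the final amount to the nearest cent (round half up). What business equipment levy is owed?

$24,493.02

Days held (5 Apr – 2 Oct 2030): 181 out of 365
Tax = $1,372,000 × 3.6% × 181/365 = $24,493.0192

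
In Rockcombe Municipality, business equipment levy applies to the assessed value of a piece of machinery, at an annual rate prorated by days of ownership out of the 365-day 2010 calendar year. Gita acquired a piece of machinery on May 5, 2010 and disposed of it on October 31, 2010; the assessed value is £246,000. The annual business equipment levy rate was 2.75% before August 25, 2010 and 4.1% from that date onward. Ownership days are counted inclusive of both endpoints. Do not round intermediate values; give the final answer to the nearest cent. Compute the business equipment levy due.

£3,954.87

May 5 – August 24, 2010: 112 days at 2.75% → £246,000 × 2.75% × 112/365 = £2,075.8356
August 25 – October 31, 2010: 68 days at 4.1% → £246,000 × 4.1% × 68/365 = £1,879.0356
Total = £3,954.8712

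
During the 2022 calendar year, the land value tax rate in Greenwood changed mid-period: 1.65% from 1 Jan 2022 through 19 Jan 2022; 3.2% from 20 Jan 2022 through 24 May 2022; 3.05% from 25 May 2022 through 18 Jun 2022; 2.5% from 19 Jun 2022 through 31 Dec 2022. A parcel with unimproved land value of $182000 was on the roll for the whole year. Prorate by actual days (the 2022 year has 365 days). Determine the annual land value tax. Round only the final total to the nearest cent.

$4974.33

1 Jan – 19 Jan 2022: 19 days at 1.65% → $182000 × 1.65% × 19/365 = $156.3205
20 Jan – 24 May 2022: 125 days at 3.2% → $182000 × 3.2% × 125/365 = $1994.5205
25 May – 18 Jun 2022: 25 days at 3.05% → $182000 × 3.05% × 25/365 = $380.2055
19 Jun – 31 Dec 2022: 196 days at 2.5% → $182000 × 2.5% × 196/365 = $2443.2877
Total = $4974.3342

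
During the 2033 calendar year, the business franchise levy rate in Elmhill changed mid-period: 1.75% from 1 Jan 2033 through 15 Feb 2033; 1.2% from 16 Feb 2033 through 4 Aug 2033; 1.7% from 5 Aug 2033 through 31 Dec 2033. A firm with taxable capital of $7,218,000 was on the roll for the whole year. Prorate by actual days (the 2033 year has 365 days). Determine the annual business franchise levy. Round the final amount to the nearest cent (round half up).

1 Jan – 15 Feb 2033: 46 days at 1.75% → $7,218,000 × 1.75% × 46/365 = $15,919.1507
16 Feb – 4 Aug 2033: 170 days at 1.2% → $7,218,000 × 1.2% × 170/365 = $40,341.6986
5 Aug – 31 Dec 2033: 149 days at 1.7% → $7,218,000 × 1.7% × 149/365 = $50,090.9425
Total = $106,351.7918

$106,351.79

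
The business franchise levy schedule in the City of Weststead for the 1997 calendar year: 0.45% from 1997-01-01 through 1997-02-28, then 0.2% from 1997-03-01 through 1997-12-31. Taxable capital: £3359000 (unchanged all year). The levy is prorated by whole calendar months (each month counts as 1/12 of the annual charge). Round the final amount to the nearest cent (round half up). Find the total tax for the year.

£8117.58

1997-01-01 to 1997-02-28: 2 months at 0.45% → £3359000 × 0.45% × 2/12 = £2519.2500
1997-03-01 to 1997-12-31: 10 months at 0.2% → £3359000 × 0.2% × 10/12 = £5598.3333
Total = £8117.5833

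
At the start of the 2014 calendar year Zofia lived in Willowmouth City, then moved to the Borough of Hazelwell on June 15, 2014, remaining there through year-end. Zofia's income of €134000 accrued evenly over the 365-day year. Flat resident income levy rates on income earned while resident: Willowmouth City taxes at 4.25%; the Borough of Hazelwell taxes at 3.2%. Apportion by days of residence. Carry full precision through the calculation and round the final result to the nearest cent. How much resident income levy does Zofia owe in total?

Willowmouth City, January 1 – June 14, 2014: 165 days → €134000 × 4.25% × 165/365 = €2574.4521
The Borough of Hazelwell, June 15 – December 31, 2014: 200 days → €134000 × 3.2% × 200/365 = €2349.5890
Total = €4924.0411

€4924.04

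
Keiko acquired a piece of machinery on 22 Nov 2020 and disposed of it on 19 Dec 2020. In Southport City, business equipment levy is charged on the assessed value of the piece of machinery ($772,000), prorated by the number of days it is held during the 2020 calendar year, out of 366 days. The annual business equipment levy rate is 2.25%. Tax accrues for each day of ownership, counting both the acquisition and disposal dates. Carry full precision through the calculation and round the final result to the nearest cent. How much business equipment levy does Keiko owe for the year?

Days held (22 Nov – 19 Dec 2020): 28 out of 366
Tax = $772,000 × 2.25% × 28/366 = $1,328.8525

$1,328.85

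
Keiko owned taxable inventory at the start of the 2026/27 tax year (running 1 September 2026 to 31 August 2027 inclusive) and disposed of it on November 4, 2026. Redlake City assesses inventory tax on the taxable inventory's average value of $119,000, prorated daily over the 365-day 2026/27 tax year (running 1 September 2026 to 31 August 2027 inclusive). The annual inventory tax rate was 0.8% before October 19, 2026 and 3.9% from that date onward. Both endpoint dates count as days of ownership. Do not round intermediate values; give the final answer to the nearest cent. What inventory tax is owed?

September 1 – October 18, 2026: 48 days at 0.8% → $119,000 × 0.8% × 48/365 = $125.1945
October 19 – November 4, 2026: 17 days at 3.9% → $119,000 × 3.9% × 17/365 = $216.1562
Total = $341.3507

$341.35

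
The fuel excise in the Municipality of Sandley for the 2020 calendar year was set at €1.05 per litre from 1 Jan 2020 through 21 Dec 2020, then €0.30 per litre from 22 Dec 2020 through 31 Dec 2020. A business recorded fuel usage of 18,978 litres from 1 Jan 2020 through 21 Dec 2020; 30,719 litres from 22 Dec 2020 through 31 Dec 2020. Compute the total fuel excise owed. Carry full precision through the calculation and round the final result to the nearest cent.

€29,142.60

1 Jan – 21 Dec 2020: 18,978 litres at €1.05/litre → €19,926.90
22 Dec – 31 Dec 2020: 30,719 litres at €0.30/litre → €9,215.70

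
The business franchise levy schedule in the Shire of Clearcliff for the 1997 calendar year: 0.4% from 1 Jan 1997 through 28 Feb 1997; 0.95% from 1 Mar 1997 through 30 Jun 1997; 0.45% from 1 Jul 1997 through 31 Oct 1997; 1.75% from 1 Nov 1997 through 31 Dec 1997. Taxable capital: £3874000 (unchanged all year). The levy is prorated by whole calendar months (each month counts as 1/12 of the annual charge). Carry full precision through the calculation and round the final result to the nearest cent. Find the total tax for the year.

1 Jan – 28 Feb 1997: 2 months at 0.4% → £3874000 × 0.4% × 2/12 = £2582.6667
1 Mar – 30 Jun 1997: 4 months at 0.95% → £3874000 × 0.95% × 4/12 = £12267.6667
1 Jul – 31 Oct 1997: 4 months at 0.45% → £3874000 × 0.45% × 4/12 = £5811.0000
1 Nov – 31 Dec 1997: 2 months at 1.75% → £3874000 × 1.75% × 2/12 = £11299.1667
Total = £31960.5000

£31960.50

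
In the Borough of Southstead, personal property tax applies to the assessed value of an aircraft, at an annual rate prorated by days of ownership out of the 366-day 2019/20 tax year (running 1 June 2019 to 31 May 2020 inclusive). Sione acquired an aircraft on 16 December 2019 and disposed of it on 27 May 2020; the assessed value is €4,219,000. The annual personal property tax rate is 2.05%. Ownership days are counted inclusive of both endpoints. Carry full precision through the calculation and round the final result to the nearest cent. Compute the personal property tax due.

€38,754.86

Days held (16 December 2019 – 27 May 2020): 164 out of 366
Tax = €4,219,000 × 2.05% × 164/366 = €38,754.8579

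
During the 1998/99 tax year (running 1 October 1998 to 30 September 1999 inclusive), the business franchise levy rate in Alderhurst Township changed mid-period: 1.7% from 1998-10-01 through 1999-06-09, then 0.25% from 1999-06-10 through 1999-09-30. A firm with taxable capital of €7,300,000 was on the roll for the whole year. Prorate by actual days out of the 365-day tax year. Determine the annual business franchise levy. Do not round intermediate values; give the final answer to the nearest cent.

€91,330.00

1998-10-01 to 1999-06-09: 252 days at 1.7% → €7,300,000 × 1.7% × 252/365 = €85,680.0000
1999-06-10 to 1999-09-30: 113 days at 0.25% → €7,300,000 × 0.25% × 113/365 = €5,650.0000
Total = €91,330.0000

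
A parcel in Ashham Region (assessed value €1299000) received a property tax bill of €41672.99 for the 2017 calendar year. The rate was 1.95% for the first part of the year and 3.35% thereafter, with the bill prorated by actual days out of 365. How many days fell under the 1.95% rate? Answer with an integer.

37 days

Let d = days at the first rate; then 365 − d days at the second rate.
€1299000 × [1.95%·d + 3.35%·(365−d)] / 365 = €41672.99
Solving gives d = 37, so the new rate took effect on 7 Feb 2017.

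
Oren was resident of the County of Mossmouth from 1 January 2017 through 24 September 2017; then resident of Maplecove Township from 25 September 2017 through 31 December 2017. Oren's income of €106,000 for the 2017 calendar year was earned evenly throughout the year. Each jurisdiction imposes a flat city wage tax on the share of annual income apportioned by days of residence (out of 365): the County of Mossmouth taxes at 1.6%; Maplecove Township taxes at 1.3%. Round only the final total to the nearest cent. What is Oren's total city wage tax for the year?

The County of Mossmouth, 1 January – 24 September 2017: 267 days → €106,000 × 1.6% × 267/365 = €1,240.6356
Maplecove Township, 25 September – 31 December 2017: 98 days → €106,000 × 1.3% × 98/365 = €369.9836
Total = €1,610.6192

€1,610.62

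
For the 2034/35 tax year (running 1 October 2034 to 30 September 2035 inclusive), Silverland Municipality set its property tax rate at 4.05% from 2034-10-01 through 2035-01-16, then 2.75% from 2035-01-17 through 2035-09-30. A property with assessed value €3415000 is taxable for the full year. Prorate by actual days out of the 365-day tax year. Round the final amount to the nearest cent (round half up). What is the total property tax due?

€107048.55

2034-10-01 to 2035-01-16: 108 days at 4.05% → €3415000 × 4.05% × 108/365 = €40923.8630
2035-01-17 to 2035-09-30: 257 days at 2.75% → €3415000 × 2.75% × 257/365 = €66124.6918
Total = €107048.5548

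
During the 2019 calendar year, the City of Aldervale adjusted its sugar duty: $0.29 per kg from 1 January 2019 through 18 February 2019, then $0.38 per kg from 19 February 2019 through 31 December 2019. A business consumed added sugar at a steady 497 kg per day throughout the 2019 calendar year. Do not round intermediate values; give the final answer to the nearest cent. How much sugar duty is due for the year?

1 January – 18 February 2019: 49 days × 497 kg/day = 24,353 kg at $0.29/kg → $7,062.37
19 February – 31 December 2019: 316 days × 497 kg/day = 157,052 kg at $0.38/kg → $59,679.76

$66,742.13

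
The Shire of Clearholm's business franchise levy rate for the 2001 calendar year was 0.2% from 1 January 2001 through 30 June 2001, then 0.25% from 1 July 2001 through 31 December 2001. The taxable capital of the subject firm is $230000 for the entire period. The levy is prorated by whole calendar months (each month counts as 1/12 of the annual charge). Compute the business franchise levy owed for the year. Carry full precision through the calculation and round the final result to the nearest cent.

$517.50

1 January – 30 June 2001: 6 months at 0.2% → $230000 × 0.2% × 6/12 = $230.0000
1 July – 31 December 2001: 6 months at 0.25% → $230000 × 0.25% × 6/12 = $287.5000
Total = $517.5000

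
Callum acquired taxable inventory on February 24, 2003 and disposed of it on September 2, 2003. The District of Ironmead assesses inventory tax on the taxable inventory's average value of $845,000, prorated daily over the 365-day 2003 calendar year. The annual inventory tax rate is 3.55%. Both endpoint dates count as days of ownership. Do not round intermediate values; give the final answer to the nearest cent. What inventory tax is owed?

Days held (February 24 – September 2, 2003): 191 out of 365
Tax = $845,000 × 3.55% × 191/365 = $15,697.3219

$15,697.32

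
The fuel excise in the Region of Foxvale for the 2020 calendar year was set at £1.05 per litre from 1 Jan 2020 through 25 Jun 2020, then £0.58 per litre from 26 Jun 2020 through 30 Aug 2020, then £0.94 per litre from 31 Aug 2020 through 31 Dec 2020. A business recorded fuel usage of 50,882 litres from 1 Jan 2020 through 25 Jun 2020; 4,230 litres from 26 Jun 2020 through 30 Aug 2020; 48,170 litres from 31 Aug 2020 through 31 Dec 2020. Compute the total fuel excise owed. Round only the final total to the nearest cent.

1 Jan – 25 Jun 2020: 50,882 litres at £1.05/litre → £53,426.10
26 Jun – 30 Aug 2020: 4,230 litres at £0.58/litre → £2,453.40
31 Aug – 31 Dec 2020: 48,170 litres at £0.94/litre → £45,279.80

£101,159.30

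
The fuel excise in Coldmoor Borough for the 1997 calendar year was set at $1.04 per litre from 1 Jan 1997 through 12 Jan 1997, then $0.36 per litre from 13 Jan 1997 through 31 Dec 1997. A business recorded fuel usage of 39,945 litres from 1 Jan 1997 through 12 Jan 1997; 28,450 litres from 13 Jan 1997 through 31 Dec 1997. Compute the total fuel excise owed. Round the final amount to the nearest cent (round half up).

1 Jan – 12 Jan 1997: 39,945 litres at $1.04/litre → $41542.80
13 Jan – 31 Dec 1997: 28,450 litres at $0.36/litre → $10242.00

$51784.80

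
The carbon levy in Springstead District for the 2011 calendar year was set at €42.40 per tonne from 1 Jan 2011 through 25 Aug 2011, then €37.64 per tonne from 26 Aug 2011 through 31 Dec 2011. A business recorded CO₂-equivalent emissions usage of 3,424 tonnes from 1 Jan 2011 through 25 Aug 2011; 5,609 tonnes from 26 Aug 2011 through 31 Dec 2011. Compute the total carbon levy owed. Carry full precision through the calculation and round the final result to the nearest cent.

€356,300.36

1 Jan – 25 Aug 2011: 3,424 tonnes at €42.40/tonne → €145,177.60
26 Aug – 31 Dec 2011: 5,609 tonnes at €37.64/tonne → €211,122.76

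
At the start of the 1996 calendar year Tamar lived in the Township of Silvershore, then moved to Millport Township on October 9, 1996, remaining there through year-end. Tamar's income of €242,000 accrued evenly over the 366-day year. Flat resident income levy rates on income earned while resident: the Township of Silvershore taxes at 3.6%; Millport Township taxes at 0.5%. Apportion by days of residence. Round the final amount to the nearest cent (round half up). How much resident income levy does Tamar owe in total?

€6,990.23

The Township of Silvershore, January 1 – October 8, 1996: 282 days → €242,000 × 3.6% × 282/366 = €6,712.5246
Millport Township, October 9 – December 31, 1996: 84 days → €242,000 × 0.5% × 84/366 = €277.7049
Total = €6,990.2295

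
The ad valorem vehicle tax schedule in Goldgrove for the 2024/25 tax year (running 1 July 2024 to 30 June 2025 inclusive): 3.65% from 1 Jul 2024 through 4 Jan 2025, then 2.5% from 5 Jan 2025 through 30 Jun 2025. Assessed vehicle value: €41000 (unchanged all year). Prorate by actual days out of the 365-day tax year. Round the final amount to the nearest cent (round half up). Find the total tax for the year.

€1267.85

1 Jul 2024 – 4 Jan 2025: 188 days at 3.65% → €41000 × 3.65% × 188/365 = €770.8000
5 Jan – 30 Jun 2025: 177 days at 2.5% → €41000 × 2.5% × 177/365 = €497.0548
Total = €1267.8548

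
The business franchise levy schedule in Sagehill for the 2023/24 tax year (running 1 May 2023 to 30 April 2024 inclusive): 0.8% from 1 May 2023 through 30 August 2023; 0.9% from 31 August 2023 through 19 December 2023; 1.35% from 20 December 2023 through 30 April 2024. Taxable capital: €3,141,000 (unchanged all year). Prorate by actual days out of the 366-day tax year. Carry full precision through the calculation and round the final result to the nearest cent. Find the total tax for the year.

€32,358.31

1 May – 30 August 2023: 122 days at 0.8% → €3,141,000 × 0.8% × 122/366 = €8,376.0000
31 August – 19 December 2023: 111 days at 0.9% → €3,141,000 × 0.9% × 111/366 = €8,573.3852
20 December 2023 – 30 April 2024: 133 days at 1.35% → €3,141,000 × 1.35% × 133/366 = €15,408.9221
Total = €32,358.3074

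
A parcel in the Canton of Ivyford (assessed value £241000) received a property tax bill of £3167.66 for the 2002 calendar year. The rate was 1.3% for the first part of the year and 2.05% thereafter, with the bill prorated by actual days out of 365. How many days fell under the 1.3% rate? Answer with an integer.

Let d = days at the first rate; then 365 − d days at the second rate.
£241000 × [1.3%·d + 2.05%·(365−d)] / 365 = £3167.66
Solving gives d = 358, so the new rate took effect on 25 December 2002.

358 days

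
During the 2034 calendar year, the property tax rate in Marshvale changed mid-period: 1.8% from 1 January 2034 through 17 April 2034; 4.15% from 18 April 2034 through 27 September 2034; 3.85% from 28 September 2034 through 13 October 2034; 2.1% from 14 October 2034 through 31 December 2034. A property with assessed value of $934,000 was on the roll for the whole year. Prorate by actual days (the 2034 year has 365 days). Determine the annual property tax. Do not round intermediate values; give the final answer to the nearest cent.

1 January – 17 April 2034: 107 days at 1.8% → $934,000 × 1.8% × 107/365 = $4,928.4493
18 April – 27 September 2034: 163 days at 4.15% → $934,000 × 4.15% × 163/365 = $17,309.7068
28 September – 13 October 2034: 16 days at 3.85% → $934,000 × 3.85% × 16/365 = $1,576.2849
14 October – 31 December 2034: 79 days at 2.1% → $934,000 × 2.1% × 79/365 = $4,245.2219
Total = $28,059.6630

$28,059.66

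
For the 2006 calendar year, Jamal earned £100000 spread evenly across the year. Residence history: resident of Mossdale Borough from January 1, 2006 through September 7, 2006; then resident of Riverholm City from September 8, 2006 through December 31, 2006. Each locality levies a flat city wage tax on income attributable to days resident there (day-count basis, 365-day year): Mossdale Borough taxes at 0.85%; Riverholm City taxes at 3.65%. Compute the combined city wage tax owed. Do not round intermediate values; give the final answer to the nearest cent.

£1732.19

Mossdale Borough, January 1 – September 7, 2006: 250 days → £100000 × 0.85% × 250/365 = £582.1918
Riverholm City, September 8 – December 31, 2006: 115 days → £100000 × 3.65% × 115/365 = £1150.0000
Total = £1732.1918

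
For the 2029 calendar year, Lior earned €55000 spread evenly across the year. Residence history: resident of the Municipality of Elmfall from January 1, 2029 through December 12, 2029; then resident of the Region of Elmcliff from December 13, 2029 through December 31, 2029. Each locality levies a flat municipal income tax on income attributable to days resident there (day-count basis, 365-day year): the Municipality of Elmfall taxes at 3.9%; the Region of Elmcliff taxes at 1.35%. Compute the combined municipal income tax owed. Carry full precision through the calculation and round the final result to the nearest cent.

The Municipality of Elmfall, January 1 – December 12, 2029: 346 days → €55000 × 3.9% × 346/365 = €2033.3425
The Region of Elmcliff, December 13 – December 31, 2029: 19 days → €55000 × 1.35% × 19/365 = €38.6507
Total = €2071.9932

€2071.99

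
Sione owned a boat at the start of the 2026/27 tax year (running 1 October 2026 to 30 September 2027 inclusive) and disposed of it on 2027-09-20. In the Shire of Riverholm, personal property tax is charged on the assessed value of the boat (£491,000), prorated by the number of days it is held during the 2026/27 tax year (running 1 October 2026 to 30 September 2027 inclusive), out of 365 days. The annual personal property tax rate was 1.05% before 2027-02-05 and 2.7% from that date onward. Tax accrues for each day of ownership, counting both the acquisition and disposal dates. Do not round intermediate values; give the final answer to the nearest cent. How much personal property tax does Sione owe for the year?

2026-10-01 to 2027-02-04: 127 days at 1.05% → £491,000 × 1.05% × 127/365 = £1,793.8315
2027-02-05 to 2027-09-20: 228 days at 2.7% → £491,000 × 2.7% × 228/365 = £8,281.0849
Total = £10,074.9164

£10,074.92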